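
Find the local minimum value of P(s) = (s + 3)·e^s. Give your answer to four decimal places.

-0.0183

By the product rule, P'(s) = (s + 4)·e^s. Since e^s > 0, the only critical point is s = -4.
P''(-4) has the same sign as 1 > 0, so this is a local minimum.
P(-4) = (-1)·e^(-4) ≈ -0.0183.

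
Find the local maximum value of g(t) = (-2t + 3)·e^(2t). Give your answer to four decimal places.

7.3891

By the product rule, g'(t) = (-4t + 4)·e^(2t). Since e^(2t) > 0, the only critical point is t = 1.
g''(1) has the same sign as -4 < 0, so this is a local maximum.
g(1) = (1)·e^(2) ≈ 7.3891.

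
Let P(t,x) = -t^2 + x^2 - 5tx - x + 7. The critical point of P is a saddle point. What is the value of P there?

∂P/∂t = -2t - 5x = 0 and ∂P/∂x = -5t + 2x - 1 = 0, so (t, x) = (-5/29, 2/29).
The Hessian has P_{tt} = -2, P_{xx} = 2, P_{tx} = -5, giving D = -29 < 0, so the point is a saddle point.
P(-5/29, 2/29) = 202/29.

202/29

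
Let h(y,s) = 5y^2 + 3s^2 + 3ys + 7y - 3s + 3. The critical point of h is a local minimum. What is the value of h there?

∂h/∂y = 10y + 3s + 7 = 0 and ∂h/∂s = 3y + 6s - 3 = 0, so (y, s) = (-1, 1).
The Hessian has h_{yy} = 10, h_{ss} = 6, h_{ys} = 3, giving D = 51 > 0 with h_{yy} > 0, so the point is a local minimum.
h(-1, 1) = -2.

-2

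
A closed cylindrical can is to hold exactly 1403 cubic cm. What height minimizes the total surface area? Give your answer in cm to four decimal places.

With radius r and height h, πr²h = 1403 so h = 1403/(πr²), and S(r) = 2πr² + 2πrh = 2πr² + 2·1403/r.
S'(r) = 4πr − 2·1403/r² = 0 ⇒ r³ = 1403/(2π), so r ≈ 6.0668 and h = 2r ≈ 12.1336.
S''(r) = 4π + 4·1403/r³ > 0, so this is the minimum; S ≈ 693.7766.

12.1336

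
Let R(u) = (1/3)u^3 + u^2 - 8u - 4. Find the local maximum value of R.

Critical points: R'(u) = u^2 + 2u - 8 vanishes at u = -4, 2.
Since R''(u) = 2u + 2, we get R''(-4) = -6 < 0 ⇒ local maximum; R''(2) = 6 > 0 ⇒ local minimum.
The local maximum is R(-4) = 68/3.

68/3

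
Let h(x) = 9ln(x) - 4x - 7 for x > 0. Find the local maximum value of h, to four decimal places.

-8.7016

h'(x) = 9/x − 4 = 0 gives x = 9/4.
h''(x) = -9/x², which is negative for x > 0, so this is a local maximum.
h(9/4) = 9·ln(9/4) - 9 - 7 ≈ -8.7016.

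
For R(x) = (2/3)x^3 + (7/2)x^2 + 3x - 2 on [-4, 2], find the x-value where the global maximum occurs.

The derivative is 2x^2 + 7x + 3, which vanishes at x = -3 and x = -1/2.
Compare values at every candidate in [-4, 2]: R(-4) = -2/3; R(-3) = 5/2; R(-1/2) = -65/24; R(2) = 70/3.
The maximum over the interval is 70/3, attained at x = 2.

2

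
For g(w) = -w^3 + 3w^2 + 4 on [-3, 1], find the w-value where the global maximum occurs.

-3

g'(w) = -3w^2 + 6w, whose only zero in [-3, 1] is w = 0.
Evaluating at the critical points and endpoints: g(-3) = 58,  g(0) = 4,  g(1) = 6.
The maximum over the interval is 58, attained at w = -3.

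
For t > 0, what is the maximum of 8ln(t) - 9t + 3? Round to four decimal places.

f'(t) = 8/t − 9 = 0 gives t = 8/9.
f''(t) = -8/t², which is negative for t > 0, so this is a local maximum.
f(8/9) = 8·ln(8/9) - 8 + 3 ≈ -5.9423.

-5.9423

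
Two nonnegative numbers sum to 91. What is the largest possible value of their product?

With x + y = 91, the product is P(x) = x(91 − x).
P'(x) = 91 − 2x = 0 gives x = 91/2; P'' = −2 < 0, so this is the maximum.
P = 91/2·91/2 = 8281/4.

8281/4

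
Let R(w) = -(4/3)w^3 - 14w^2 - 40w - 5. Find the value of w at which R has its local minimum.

Critical points: R'(w) = -4w^2 - 28w - 40 vanishes at w = -5, -2.
R''(w) = -8w - 28. R''(-5) = 12 > 0 ⇒ local minimum; R''(-2) = -12 < 0 ⇒ local maximum.
The local minimum is R(-5) = 35/3.

-5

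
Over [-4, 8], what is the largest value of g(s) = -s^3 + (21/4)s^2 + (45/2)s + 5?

The derivative is -3s^2 + (21/2)s + 45/2, which vanishes at s = -3/2 and s = 5.
Compare values at every candidate in [-4, 8]: g(-4) = 63; g(-3/2) = -217/16; g(5) = 495/4; g(8) = 9.
Hence the absolute maximum is 495/4 at s = 5.

495/4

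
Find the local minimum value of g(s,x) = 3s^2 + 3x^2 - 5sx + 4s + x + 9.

∂g/∂s = 6s - 5x + 4 = 0 and ∂g/∂x = -5s + 6x + 1 = 0, so (s, x) = (-29/11, -26/11).
The Hessian has g_{ss} = 6, g_{xx} = 6, g_{sx} = -5, giving D = 11 > 0 with g_{ss} > 0, so the point is a local minimum.
g(-29/11, -26/11) = 28/11.

28/11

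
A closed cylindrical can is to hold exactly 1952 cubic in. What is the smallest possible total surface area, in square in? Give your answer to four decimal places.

With radius r and height h, πr²h = 1952 so h = 1952/(πr²), and S(r) = 2πr² + 2πrh = 2πr² + 2·1952/r.
S'(r) = 4πr − 2·1952/r² = 0 ⇒ r³ = 1952/(2π), so r ≈ 6.7728 and h = 2r ≈ 13.5456.
S''(r) = 4π + 4·1952/r³ > 0, so this is the minimum; S ≈ 864.6382.

864.6382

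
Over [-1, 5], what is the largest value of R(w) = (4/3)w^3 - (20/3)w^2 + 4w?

R'(w) = 4w^2 - (40/3)w + 4, which vanishes at w = 1/3 and w = 3.
Evaluating at the critical points and endpoints: R(-1) = -12,  R(1/3) = 52/81,  R(3) = -12,  R(5) = 20.
So the maximum is R(5) = 20.

20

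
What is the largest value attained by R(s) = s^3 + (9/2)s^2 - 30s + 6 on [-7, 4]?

The derivative is 3s^2 + 9s - 30, which vanishes at s = -5 and s = 2.
Compare values at every candidate in [-7, 4]: R(-7) = 187/2; R(-5) = 287/2; R(2) = -28; R(4) = 22.
Hence the absolute maximum is 287/2 at s = -5.

287/2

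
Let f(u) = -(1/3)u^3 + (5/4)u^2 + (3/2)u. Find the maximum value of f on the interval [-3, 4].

63/4

Differentiating, f'(u) = -u^2 + (5/2)u + 3/2; which vanishes at u = -1/2 and u = 3.
Candidates: f(-3) = 63/4; f(-1/2) = -19/48; f(3) = 27/4; f(4) = 14/3.
So the maximum is f(-3) = 63/4.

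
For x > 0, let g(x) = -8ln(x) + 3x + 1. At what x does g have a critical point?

g'(x) = -8/x + 3 = 0 gives x = 8/3.
g''(x) = 8/x², which is positive for x > 0, so this is a local minimum.
g(8/3) = -8·ln(8/3) + 8 + 1 ≈ 1.1534.

8/3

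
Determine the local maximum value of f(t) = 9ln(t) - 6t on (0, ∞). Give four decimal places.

-5.3508

f'(t) = 9/t − 6 = 0 gives t = 3/2.
f''(t) = -9/t², which is negative for t > 0, so this is a local maximum.
f(3/2) = 9·ln(3/2) - 9 ≈ -5.3508.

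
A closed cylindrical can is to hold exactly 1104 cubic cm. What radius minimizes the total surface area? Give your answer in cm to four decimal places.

With radius r and height h, πr²h = 1104 so h = 1104/(πr²), and S(r) = 2πr² + 2πrh = 2πr² + 2·1104/r.
S'(r) = 4πr − 2·1104/r² = 0 ⇒ r³ = 1104/(2π), so r ≈ 5.6010 and h = 2r ≈ 11.2019.
S''(r) = 4π + 4·1104/r³ > 0, so this is the minimum; S ≈ 591.3264.

5.6010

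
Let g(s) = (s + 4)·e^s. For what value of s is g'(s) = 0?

-5

g'(s) = 1·e^s + (s + 4)·1·e^s = (s + 5)·e^s. Since e^s > 0, the only critical point is s = -5.
g''(-5) has the same sign as 1 > 0, so this is a local minimum.
g(-5) = (-1)·e^(-5) ≈ -0.0067.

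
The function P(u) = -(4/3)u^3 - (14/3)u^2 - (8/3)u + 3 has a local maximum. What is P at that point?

277/81

P'(u) = -4u^2 - (28/3)u - 8/3 = 0 at u = -2, -1/3.
P''(u) = -8u - 28/3. P''(-2) = 20/3 > 0 ⇒ local minimum; P''(-1/3) = -20/3 < 0 ⇒ local maximum.
The local maximum is P(-1/3) = 277/81.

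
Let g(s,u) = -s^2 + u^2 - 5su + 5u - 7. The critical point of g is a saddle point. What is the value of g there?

-228/29

∂g/∂s = -2s - 5u = 0 and ∂g/∂u = -5s + 2u + 5 = 0, so (s, u) = (25/29, -10/29).
The Hessian has g_{ss} = -2, g_{uu} = 2, g_{su} = -5, giving D = -29 < 0, so the point is a saddle point.
g(25/29, -10/29) = -228/29.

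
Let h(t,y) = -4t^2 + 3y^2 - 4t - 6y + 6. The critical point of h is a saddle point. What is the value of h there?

4

∂h/∂t = -8t - 4 = 0 and ∂h/∂y = 6y - 6 = 0, so (t, y) = (-1/2, 1).
The Hessian has h_{tt} = -8, h_{yy} = 6, h_{ty} = 0, giving D = -48 < 0, so the point is a saddle point.
h(-1/2, 1) = 4.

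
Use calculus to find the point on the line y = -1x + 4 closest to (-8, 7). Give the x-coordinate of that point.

-11/2

Minimize D(x)^2 = (x + 8)^2 + (-x - 3)^2.
d/dx[D^2] = 2(x + 8) + 2·(-1)·(-x - 3) = 0 ⇒ x = -11/2.
Then y = 19/2 and the distance is √(25/2) ≈ 3.5355.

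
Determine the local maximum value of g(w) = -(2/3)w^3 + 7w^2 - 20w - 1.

-28/3

Critical points: g'(w) = -2w^2 + 14w - 20 vanishes at w = 2, 5.
g''(w) = -4w + 14. g''(2) = 6 > 0 ⇒ local minimum; g''(5) = -6 < 0 ⇒ local maximum.
So the local maximum value is g(5) = -28/3.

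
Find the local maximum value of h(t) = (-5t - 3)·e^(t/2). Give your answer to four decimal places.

h'(t) = (-5)·e^(t/2) + (-5t - 3)·(1/2)·e^(t/2) = (-(5/2)t - 13/2)·e^(t/2). Since e^(t/2) > 0, the only critical point is t = -13/5.
h''(-13/5) has the same sign as -5/2 < 0, so this is a local maximum.
h(-13/5) = (10)·e^(-13/10) ≈ 2.7253.

2.7253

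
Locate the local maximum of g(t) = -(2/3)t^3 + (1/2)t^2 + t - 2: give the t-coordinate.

1

g'(t) = -2t^2 + t + 1 = 0 at t = -1/2, 1.
Second-derivative test with g''(t) = -4t + 1: g''(-1/2) = 3 > 0 ⇒ local minimum; g''(1) = -3 < 0 ⇒ local maximum.
The local maximum is g(1) = -7/6.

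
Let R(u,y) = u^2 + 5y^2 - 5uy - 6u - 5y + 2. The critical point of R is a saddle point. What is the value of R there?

73

∂R/∂u = 2u - 5y - 6 = 0 and ∂R/∂y = -5u + 10y - 5 = 0, so (u, y) = (-17, -8).
The Hessian has R_{uu} = 2, R_{yy} = 10, R_{uy} = -5, giving D = -5 < 0, so the point is a saddle point.
R(-17, -8) = 73.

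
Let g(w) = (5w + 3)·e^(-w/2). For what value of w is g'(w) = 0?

By the product rule, g'(w) = (-(5/2)w + 7/2)·e^(-w/2). Since e^(-w/2) > 0, the only critical point is w = 7/5.
g''(7/5) has the same sign as -5/2 < 0, so this is a local maximum.
g(7/5) = (10)·e^(-7/10) ≈ 4.9659.

7/5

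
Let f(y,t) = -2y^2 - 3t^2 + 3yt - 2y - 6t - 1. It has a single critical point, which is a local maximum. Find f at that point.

7

∂f/∂y = -4y + 3t - 2 = 0 and ∂f/∂t = 3y - 6t - 6 = 0, so (y, t) = (-2, -2).
The Hessian has f_{yy} = -4, f_{tt} = -6, f_{yt} = 3, giving D = 15 > 0 with f_{yy} < 0, so the point is a local maximum.
f(-2, -2) = 7.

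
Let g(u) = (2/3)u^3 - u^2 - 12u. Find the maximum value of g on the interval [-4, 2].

g'(u) = 2u^2 - 2u - 12, whose only zero in [-4, 2] is u = -2.
Compare values at every candidate in [-4, 2]: g(-4) = -32/3,  g(-2) = 44/3,  g(2) = -68/3.
Hence the absolute maximum is 44/3 at u = -2.

44/3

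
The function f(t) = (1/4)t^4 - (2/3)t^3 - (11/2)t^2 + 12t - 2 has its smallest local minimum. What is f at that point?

-197/4

f'(t) = t^3 - 2t^2 - 11t + 12 = 0 at t = -3, 1, 4.
Second-derivative test with f''(t) = 3t^2 - 4t - 11: f''(-3) = 28 > 0 ⇒ local minimum; f''(1) = -12 < 0 ⇒ local maximum; f''(4) = 21 > 0 ⇒ local minimum.
The smallest local minimum is f(-3) = -197/4.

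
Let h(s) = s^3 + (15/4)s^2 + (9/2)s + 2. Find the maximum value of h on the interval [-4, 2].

34

Differentiating, h'(s) = 3s^2 + (15/2)s + 9/2; which vanishes at s = -3/2 and s = -1.
Evaluating at the critical points and endpoints: h(-4) = -20,  h(-3/2) = 5/16,  h(-1) = 1/4,  h(2) = 34.
Hence the absolute maximum is 34 at s = 2.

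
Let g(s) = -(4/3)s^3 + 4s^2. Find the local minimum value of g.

0

g'(s) = -4s^2 + 8s = 0 at s = 0, 2.
Second-derivative test with g''(s) = -8s + 8: g''(0) = 8 > 0 ⇒ local minimum; g''(2) = -8 < 0 ⇒ local maximum.
The local minimum is g(0) = 0.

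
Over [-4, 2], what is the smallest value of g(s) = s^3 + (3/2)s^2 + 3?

-37

The derivative is 3s^2 + 3s, which vanishes at s = -1 and s = 0.
Evaluating at the critical points and endpoints: g(-4) = -37, g(-1) = 7/2, g(0) = 3, g(2) = 17.
Hence the absolute minimum is -37 at s = -4.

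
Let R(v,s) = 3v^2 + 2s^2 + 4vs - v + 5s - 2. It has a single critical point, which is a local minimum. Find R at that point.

-113/8

∂R/∂v = 6v + 4s - 1 = 0 and ∂R/∂s = 4v + 4s + 5 = 0, so (v, s) = (3, -17/4).
The Hessian has R_{vv} = 6, R_{ss} = 4, R_{vs} = 4, giving D = 8 > 0 with R_{vv} > 0, so the point is a local minimum.
R(3, -17/4) = -113/8.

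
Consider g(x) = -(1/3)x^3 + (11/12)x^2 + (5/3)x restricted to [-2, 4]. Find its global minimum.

-49/81

Differentiating, g'(x) = -x^2 + (11/6)x + 5/3; which vanishes at x = -2/3 and x = 5/2.
Candidates: g(-2) = 3; g(-2/3) = -49/81; g(5/2) = 75/16; g(4) = 0.
So the minimum is g(-2/3) = -49/81.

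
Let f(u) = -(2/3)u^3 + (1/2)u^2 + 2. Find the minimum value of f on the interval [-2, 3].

-23/2

f'(u) = -2u^2 + u, which vanishes at u = 0 and u = 1/2.
Candidates: f(-2) = 28/3,  f(0) = 2,  f(1/2) = 49/24,  f(3) = -23/2.
The minimum over the interval is -23/2, attained at u = 3.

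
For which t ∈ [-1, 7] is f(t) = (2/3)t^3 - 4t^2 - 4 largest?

Differentiating, f'(t) = 2t^2 - 8t; which vanishes at t = 0 and t = 4.
Compare values at every candidate in [-1, 7]: f(-1) = -26/3; f(0) = -4; f(4) = -76/3; f(7) = 86/3.
Hence the absolute maximum is 86/3 at t = 7.

7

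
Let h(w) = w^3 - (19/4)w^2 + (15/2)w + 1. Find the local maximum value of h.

79/16

Critical points: h'(w) = 3w^2 - (19/2)w + 15/2 vanishes at w = 3/2, 5/3.
Second-derivative test with h''(w) = 6w - 19/2: h''(3/2) = -1/2 < 0 ⇒ local maximum; h''(5/3) = 1/2 > 0 ⇒ local minimum.
Thus h has its local maximum at w = 3/2, with value 79/16.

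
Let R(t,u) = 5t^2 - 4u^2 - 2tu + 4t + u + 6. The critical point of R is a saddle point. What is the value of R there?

151/28

∂R/∂t = 10t - 2u + 4 = 0 and ∂R/∂u = -2t - 8u + 1 = 0, so (t, u) = (-5/14, 3/14).
The Hessian has R_{tt} = 10, R_{uu} = -8, R_{tu} = -2, giving D = -84 < 0, so the point is a saddle point.
R(-5/14, 3/14) = 151/28.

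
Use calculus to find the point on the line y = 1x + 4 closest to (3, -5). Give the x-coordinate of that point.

Minimize D(x)^2 = (x - 3)^2 + (x + 9)^2.
d/dx[D^2] = 2(x - 3) + 2·1·(x + 9) = 0 ⇒ x = -3.
Then y = 1 and the distance is √(72) ≈ 8.4853.

-3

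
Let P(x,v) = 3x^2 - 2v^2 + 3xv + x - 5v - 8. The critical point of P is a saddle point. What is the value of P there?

∂P/∂x = 6x + 3v + 1 = 0 and ∂P/∂v = 3x - 4v - 5 = 0, so (x, v) = (1/3, -1).
The Hessian has P_{xx} = 6, P_{vv} = -4, P_{xv} = 3, giving D = -33 < 0, so the point is a saddle point.
P(1/3, -1) = -16/3.

-16/3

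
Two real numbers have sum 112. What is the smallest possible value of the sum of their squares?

6272

With a + b = 112, a^2 + b^2 = a^2 + (112 − a)^2.
The derivative 2a − 2(112 − a) = 4a − 224 vanishes at a = 56; second derivative 4 > 0, a minimum.
The minimum is 2·(56)^2 = 6272.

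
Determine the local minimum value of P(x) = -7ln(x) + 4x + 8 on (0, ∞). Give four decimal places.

11.0827

P'(x) = -7/x + 4 = 0 gives x = 7/4.
P''(x) = 7/x², which is positive for x > 0, so this is a local minimum.
P(7/4) = -7·ln(7/4) + 7 + 8 ≈ 11.0827.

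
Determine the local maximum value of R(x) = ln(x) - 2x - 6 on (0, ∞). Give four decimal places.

R'(x) = 1/x − 2 = 0 gives x = 1/2.
R''(x) = -1/x², which is negative for x > 0, so this is a local maximum.
R(1/2) = 1·ln(1/2) - 1 - 6 ≈ -7.6931.

-7.6931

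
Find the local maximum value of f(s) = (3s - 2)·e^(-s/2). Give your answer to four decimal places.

By the product rule, f'(s) = (-(3/2)s + 4)·e^(-s/2). Since e^(-s/2) > 0, the only critical point is s = 8/3.
f''(8/3) has the same sign as -3/2 < 0, so this is a local maximum.
f(8/3) = (6)·e^(-4/3) ≈ 1.5816.

1.5816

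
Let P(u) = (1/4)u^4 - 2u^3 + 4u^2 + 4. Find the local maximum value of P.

8

Critical points: P'(u) = u^3 - 6u^2 + 8u vanishes at u = 0, 2, 4.
Second-derivative test with P''(u) = 3u^2 - 12u + 8: P''(0) = 8 > 0 ⇒ local minimum; P''(2) = -4 < 0 ⇒ local maximum; P''(4) = 8 > 0 ⇒ local minimum.
The local maximum is P(2) = 8.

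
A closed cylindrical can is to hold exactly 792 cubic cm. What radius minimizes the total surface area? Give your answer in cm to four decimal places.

With radius r and height h, πr²h = 792 so h = 792/(πr²), and S(r) = 2πr² + 2πrh = 2πr² + 2·792/r.
S'(r) = 4πr − 2·792/r² = 0 ⇒ r³ = 792/(2π), so r ≈ 5.0140 and h = 2r ≈ 10.0279.
S''(r) = 4π + 4·792/r³ > 0, so this is the minimum; S ≈ 473.8759.

5.0140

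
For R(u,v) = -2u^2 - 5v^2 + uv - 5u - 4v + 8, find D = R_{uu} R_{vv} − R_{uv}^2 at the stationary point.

∂R/∂u = -4u + v - 5 = 0 and ∂R/∂v = u - 10v - 4 = 0, so (u, v) = (-18/13, -7/13).
The Hessian has R_{uu} = -4, R_{vv} = -10, R_{uv} = 1, giving D = 39 > 0 with R_{uu} < 0, so the point is a local maximum.
D = (-4)·(-10) − (1)^2 = 39.

39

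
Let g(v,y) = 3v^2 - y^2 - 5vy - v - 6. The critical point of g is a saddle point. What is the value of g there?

-223/37

∂g/∂v = 6v - 5y - 1 = 0 and ∂g/∂y = -5v - 2y = 0, so (v, y) = (2/37, -5/37).
The Hessian has g_{vv} = 6, g_{yy} = -2, g_{vy} = -5, giving D = -37 < 0, so the point is a saddle point.
g(2/37, -5/37) = -223/37.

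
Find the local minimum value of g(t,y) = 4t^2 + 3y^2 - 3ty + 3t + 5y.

-172/39

∂g/∂t = 8t - 3y + 3 = 0 and ∂g/∂y = -3t + 6y + 5 = 0, so (t, y) = (-11/13, -49/39).
The Hessian has g_{tt} = 8, g_{yy} = 6, g_{ty} = -3, giving D = 39 > 0 with g_{tt} > 0, so the point is a local minimum.
g(-11/13, -49/39) = -172/39.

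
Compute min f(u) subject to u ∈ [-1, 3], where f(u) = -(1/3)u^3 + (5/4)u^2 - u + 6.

Differentiating, f'(u) = -u^2 + (5/2)u - 1; which vanishes at u = 1/2 and u = 2.
Compare values at every candidate in [-1, 3]: f(-1) = 103/12, f(1/2) = 277/48, f(2) = 19/3, f(3) = 21/4.
The minimum over the interval is 21/4, attained at u = 3.

21/4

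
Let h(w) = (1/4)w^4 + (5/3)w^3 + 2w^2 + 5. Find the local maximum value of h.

67/12

h'(w) = w^3 + 5w^2 + 4w. Setting h'(w) = 0 gives w ∈ {-4, -1, 0}.
h''(w) = 3w^2 + 10w + 4. h''(-4) = 12 > 0 ⇒ local minimum; h''(-1) = -3 < 0 ⇒ local maximum; h''(0) = 4 > 0 ⇒ local minimum.
The local maximum is h(-1) = 67/12.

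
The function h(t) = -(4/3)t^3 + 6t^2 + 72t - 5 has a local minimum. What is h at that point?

Critical points: h'(t) = -4t^2 + 12t + 72 vanishes at t = -3, 6.
h''(t) = -8t + 12. h''(-3) = 36 > 0 ⇒ local minimum; h''(6) = -36 < 0 ⇒ local maximum.
So the local minimum value is h(-3) = -131.

-131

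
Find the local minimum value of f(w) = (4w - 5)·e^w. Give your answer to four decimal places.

f'(w) = 4·e^w + (4w - 5)·1·e^w = (4w - 1)·e^w. Since e^w > 0, the only critical point is w = 1/4.
f''(1/4) has the same sign as 4 > 0, so this is a local minimum.
f(1/4) = (-4)·e^(1/4) ≈ -5.1361.

-5.1361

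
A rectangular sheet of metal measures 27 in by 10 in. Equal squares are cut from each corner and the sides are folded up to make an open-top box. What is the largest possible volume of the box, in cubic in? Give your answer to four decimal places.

With cut size x, the volume is V(x) = x(27 − 2x)(10 − 2x) for 0 < x < 5.
V'(x) = 12x^2 − 148x + 270. Setting V'(x) = 0 gives x ≈ 2.2261 (the root in (0, 5)).
V''(x) = 24x − 148 is negative there, so this is the maximum; V ≈ 278.4644.

278.4644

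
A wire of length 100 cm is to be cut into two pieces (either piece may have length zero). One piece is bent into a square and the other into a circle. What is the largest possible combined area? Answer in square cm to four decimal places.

795.7747

Let x be the length used for the square. Square side x/4; circle radius (100−x)/(2π).
A(x) = (x/4)² + π·((100−x)/(2π))² = x²/16 + (100−x)²/(4π) for 0 ≤ x ≤ 100. A'(x) = x/8 − (100−x)/(2π) = 0 gives x = 4·100/(π+4) ≈ 56.0099.
A'' > 0, so the interior critical point is a minimum; the maximum is at an endpoint. A(0) = 795.7747 and A(100) = 625.0000, so the largest area is 795.7747.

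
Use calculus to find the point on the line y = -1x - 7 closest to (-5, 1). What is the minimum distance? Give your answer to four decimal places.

Minimize D(x)^2 = (x + 5)^2 + (-x - 8)^2.
d/dx[D^2] = 2(x + 5) + 2·(-1)·(-x - 8) = 0 ⇒ x = -13/2.
Then y = -1/2 and the distance is √(9/2) ≈ 2.1213.

2.1213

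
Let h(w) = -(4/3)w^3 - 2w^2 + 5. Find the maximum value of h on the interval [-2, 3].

23/3

The derivative is -4w^2 - 4w, which vanishes at w = -1 and w = 0.
Compare values at every candidate in [-2, 3]: h(-2) = 23/3,  h(-1) = 13/3,  h(0) = 5,  h(3) = -49.
So the maximum is h(-2) = 23/3.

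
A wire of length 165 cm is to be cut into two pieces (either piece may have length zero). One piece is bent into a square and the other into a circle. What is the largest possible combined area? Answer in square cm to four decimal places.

2166.4967

Let x be the length used for the square. Square side x/4; circle radius (165−x)/(2π).
A(x) = (x/4)² + π·((165−x)/(2π))² = x²/16 + (165−x)²/(4π) for 0 ≤ x ≤ 165. A'(x) = x/8 − (165−x)/(2π) = 0 gives x = 4·165/(π+4) ≈ 92.4164.
A'' > 0, so the interior critical point is a minimum; the maximum is at an endpoint. A(0) = 2166.4967 and A(165) = 1701.5625, so the largest area is 2166.4967.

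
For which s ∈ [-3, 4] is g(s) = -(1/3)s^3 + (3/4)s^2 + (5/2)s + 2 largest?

-3

Differentiating, g'(s) = -s^2 + (3/2)s + 5/2; which vanishes at s = -1 and s = 5/2.
Compare values at every candidate in [-3, 4]: g(-3) = 41/4; g(-1) = 7/12; g(5/2) = 371/48; g(4) = 8/3.
So the maximum is g(-3) = 41/4.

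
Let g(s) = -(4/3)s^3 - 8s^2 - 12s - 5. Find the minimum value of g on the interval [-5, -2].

g'(s) = -4s^2 - 16s - 12, whose only zero in [-5, -2] is s = -3.
Compare values at every candidate in [-5, -2]: g(-5) = 65/3, g(-3) = -5, g(-2) = -7/3.
So the minimum is g(-3) = -5.

-5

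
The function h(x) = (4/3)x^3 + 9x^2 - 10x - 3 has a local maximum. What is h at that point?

316/3

Critical points: h'(x) = 4x^2 + 18x - 10 vanishes at x = -5, 1/2.
Since h''(x) = 8x + 18, we get h''(-5) = -22 < 0 ⇒ local maximum; h''(1/2) = 22 > 0 ⇒ local minimum.
So the local maximum value is h(-5) = 316/3.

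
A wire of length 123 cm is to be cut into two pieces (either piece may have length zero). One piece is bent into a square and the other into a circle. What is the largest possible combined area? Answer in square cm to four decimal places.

1203.9276

Let x be the length used for the square. Square side x/4; circle radius (123−x)/(2π).
A(x) = (x/4)² + π·((123−x)/(2π))² = x²/16 + (123−x)²/(4π) for 0 ≤ x ≤ 123. A'(x) = x/8 − (123−x)/(2π) = 0 gives x = 4·123/(π+4) ≈ 68.8922.
A'' > 0, so the interior critical point is a minimum; the maximum is at an endpoint. A(0) = 1203.9276 and A(123) = 945.5625, so the largest area is 1203.9276.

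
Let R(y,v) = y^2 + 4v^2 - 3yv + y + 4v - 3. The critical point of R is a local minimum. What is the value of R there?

-53/7

∂R/∂y = 2y - 3v + 1 = 0 and ∂R/∂v = -3y + 8v + 4 = 0, so (y, v) = (-20/7, -11/7).
The Hessian has R_{yy} = 2, R_{vv} = 8, R_{yv} = -3, giving D = 7 > 0 with R_{yy} > 0, so the point is a local minimum.
R(-20/7, -11/7) = -53/7.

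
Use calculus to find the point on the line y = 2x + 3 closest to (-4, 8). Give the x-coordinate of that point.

6/5

Minimize D(x)^2 = (x + 4)^2 + (2x - 5)^2.
d/dx[D^2] = 2(x + 4) + 2·2·(2x - 5) = 0 ⇒ x = 6/5.
Then y = 27/5 and the distance is √(169/5) ≈ 5.8138.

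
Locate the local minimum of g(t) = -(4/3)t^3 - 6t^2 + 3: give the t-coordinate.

Critical points: g'(t) = -4t^2 - 12t vanishes at t = -3, 0.
Since g''(t) = -8t - 12, we get g''(-3) = 12 > 0 ⇒ local minimum; g''(0) = -12 < 0 ⇒ local maximum.
The local minimum is g(-3) = -15.

-3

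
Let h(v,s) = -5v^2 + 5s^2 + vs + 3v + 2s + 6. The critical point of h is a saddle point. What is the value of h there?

625/101

∂h/∂v = -10v + s + 3 = 0 and ∂h/∂s = v + 10s + 2 = 0, so (v, s) = (28/101, -23/101).
The Hessian has h_{vv} = -10, h_{ss} = 10, h_{vs} = 1, giving D = -101 < 0, so the point is a saddle point.
h(28/101, -23/101) = 625/101.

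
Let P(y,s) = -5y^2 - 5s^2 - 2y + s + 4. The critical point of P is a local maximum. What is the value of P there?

∂P/∂y = -10y - 2 = 0 and ∂P/∂s = -10s + 1 = 0, so (y, s) = (-1/5, 1/10).
The Hessian has P_{yy} = -10, P_{ss} = -10, P_{ys} = 0, giving D = 100 > 0 with P_{yy} < 0, so the point is a local maximum.
P(-1/5, 1/10) = 17/4.

17/4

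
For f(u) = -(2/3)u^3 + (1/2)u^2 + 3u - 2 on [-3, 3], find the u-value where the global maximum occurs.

-3

f'(u) = -2u^2 + u + 3, which vanishes at u = -1 and u = 3/2.
Compare values at every candidate in [-3, 3]: f(-3) = 23/2, f(-1) = -23/6, f(3/2) = 11/8, f(3) = -13/2.
The maximum over the interval is 23/2, attained at u = -3.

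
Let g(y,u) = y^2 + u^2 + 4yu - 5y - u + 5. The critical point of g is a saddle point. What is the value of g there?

11/2

∂g/∂y = 2y + 4u - 5 = 0 and ∂g/∂u = 4y + 2u - 1 = 0, so (y, u) = (-1/2, 3/2).
The Hessian has g_{yy} = 2, g_{uu} = 2, g_{yu} = 4, giving D = -12 < 0, so the point is a saddle point.
g(-1/2, 3/2) = 11/2.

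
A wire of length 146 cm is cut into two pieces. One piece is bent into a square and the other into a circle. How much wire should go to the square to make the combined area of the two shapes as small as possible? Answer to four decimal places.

Let x be the length used for the square. Square side x/4; circle radius (146−x)/(2π).
A(x) = (x/4)² + π·((146−x)/(2π))² = x²/16 + (146−x)²/(4π) for 0 ≤ x ≤ 146. A'(x) = x/8 − (146−x)/(2π) = 0 gives x = 4·146/(π+4) ≈ 81.7745.
A'' = 1/8 + 1/(2π) > 0, so this gives the minimum combined area; x ≈ 81.7745 cm to the square.

81.7745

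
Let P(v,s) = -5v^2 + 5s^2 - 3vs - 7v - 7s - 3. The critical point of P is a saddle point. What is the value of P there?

-180/109

∂P/∂v = -10v - 3s - 7 = 0 and ∂P/∂s = -3v + 10s - 7 = 0, so (v, s) = (-91/109, 49/109).
The Hessian has P_{vv} = -10, P_{ss} = 10, P_{vs} = -3, giving D = -109 < 0, so the point is a saddle point.
P(-91/109, 49/109) = -180/109.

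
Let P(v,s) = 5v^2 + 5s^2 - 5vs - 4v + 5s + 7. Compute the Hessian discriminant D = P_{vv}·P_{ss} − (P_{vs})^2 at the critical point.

75

∂P/∂v = 10v - 5s - 4 = 0 and ∂P/∂s = -5v + 10s + 5 = 0, so (v, s) = (1/5, -2/5).
The Hessian has P_{vv} = 10, P_{ss} = 10, P_{vs} = -5, giving D = 75 > 0 with P_{vv} > 0, so the point is a local minimum.
D = (10)·(10) − (-5)^2 = 75.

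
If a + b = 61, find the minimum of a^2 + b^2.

With a + b = 61, a^2 + b^2 = a^2 + (61 − a)^2.
The derivative 2a − 2(61 − a) = 4a − 122 vanishes at a = 61/2; second derivative 4 > 0, a minimum.
The minimum is 2·(61/2)^2 = 3721/2.

3721/2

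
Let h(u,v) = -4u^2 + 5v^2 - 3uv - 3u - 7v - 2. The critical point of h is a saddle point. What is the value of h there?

∂h/∂u = -8u - 3v - 3 = 0 and ∂h/∂v = -3u + 10v - 7 = 0, so (u, v) = (-51/89, 47/89).
The Hessian has h_{uu} = -8, h_{vv} = 10, h_{uv} = -3, giving D = -89 < 0, so the point is a saddle point.
h(-51/89, 47/89) = -266/89.

-266/89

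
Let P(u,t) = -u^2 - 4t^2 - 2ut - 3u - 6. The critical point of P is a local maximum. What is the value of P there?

∂P/∂u = -2u - 2t - 3 = 0 and ∂P/∂t = -2u - 8t = 0, so (u, t) = (-2, 1/2).
The Hessian has P_{uu} = -2, P_{tt} = -8, P_{ut} = -2, giving D = 12 > 0 with P_{uu} < 0, so the point is a local maximum.
P(-2, 1/2) = -3.

-3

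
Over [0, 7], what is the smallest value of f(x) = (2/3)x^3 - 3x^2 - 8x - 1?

f'(x) = 2x^2 - 6x - 8, whose only zero in [0, 7] is x = 4.
Evaluating at the critical points and endpoints: f(0) = -1; f(4) = -115/3; f(7) = 74/3.
Hence the absolute minimum is -115/3 at x = 4.

-115/3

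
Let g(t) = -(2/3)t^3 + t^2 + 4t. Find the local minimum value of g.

-7/3

Critical points: g'(t) = -2t^2 + 2t + 4 vanishes at t = -1, 2.
Second-derivative test with g''(t) = -4t + 2: g''(-1) = 6 > 0 ⇒ local minimum; g''(2) = -6 < 0 ⇒ local maximum.
The local minimum is g(-1) = -7/3.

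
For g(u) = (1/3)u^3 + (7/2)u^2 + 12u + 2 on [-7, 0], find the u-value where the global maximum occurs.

0

The derivative is u^2 + 7u + 12, which vanishes at u = -4 and u = -3.
Compare values at every candidate in [-7, 0]: g(-7) = -149/6; g(-4) = -34/3; g(-3) = -23/2; g(0) = 2.
The maximum over the interval is 2, attained at u = 0.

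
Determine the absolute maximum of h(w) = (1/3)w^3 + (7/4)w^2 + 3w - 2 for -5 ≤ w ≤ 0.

h'(w) = w^2 + (7/2)w + 3, which vanishes at w = -2 and w = -3/2.
Candidates: h(-5) = -179/12, h(-2) = -11/3, h(-3/2) = -59/16, h(0) = -2.
The maximum over the interval is -2, attained at w = 0.

-2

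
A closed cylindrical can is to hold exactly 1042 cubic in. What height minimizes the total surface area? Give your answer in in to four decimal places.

With radius r and height h, πr²h = 1042 so h = 1042/(πr²), and S(r) = 2πr² + 2πrh = 2πr² + 2·1042/r.
S'(r) = 4πr − 2·1042/r² = 0 ⇒ r³ = 1042/(2π), so r ≈ 5.4941 and h = 2r ≈ 10.9882.
S''(r) = 4π + 4·1042/r³ > 0, so this is the minimum; S ≈ 568.9748.

10.9882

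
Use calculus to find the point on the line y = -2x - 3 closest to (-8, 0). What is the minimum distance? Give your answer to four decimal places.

5.8138

Minimize D(x)^2 = (x + 8)^2 + (-2x - 3)^2.
d/dx[D^2] = 2(x + 8) + 2·(-2)·(-2x - 3) = 0 ⇒ x = -14/5.
Then y = 13/5 and the distance is √(169/5) ≈ 5.8138.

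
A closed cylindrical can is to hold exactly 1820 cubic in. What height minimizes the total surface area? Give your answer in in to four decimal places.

With radius r and height h, πr²h = 1820 so h = 1820/(πr²), and S(r) = 2πr² + 2πrh = 2πr² + 2·1820/r.
S'(r) = 4πr − 2·1820/r² = 0 ⇒ r³ = 1820/(2π), so r ≈ 6.6165 and h = 2r ≈ 13.2331.
S''(r) = 4π + 4·1820/r³ > 0, so this is the minimum; S ≈ 825.2055.

13.2331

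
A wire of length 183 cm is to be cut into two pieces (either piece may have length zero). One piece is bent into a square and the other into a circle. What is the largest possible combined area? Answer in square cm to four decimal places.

Let x be the length used for the square. Square side x/4; circle radius (183−x)/(2π).
A(x) = (x/4)² + π·((183−x)/(2π))² = x²/16 + (183−x)²/(4π) for 0 ≤ x ≤ 183. A'(x) = x/8 − (183−x)/(2π) = 0 gives x = 4·183/(π+4) ≈ 102.4981.
A'' > 0, so the interior critical point is a minimum; the maximum is at an endpoint. A(0) = 2664.9699 and A(183) = 2093.0625, so the largest area is 2664.9699.

2664.9699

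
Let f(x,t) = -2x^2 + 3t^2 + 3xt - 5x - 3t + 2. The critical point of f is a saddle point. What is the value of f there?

∂f/∂x = -4x + 3t - 5 = 0 and ∂f/∂t = 3x + 6t - 3 = 0, so (x, t) = (-7/11, 9/11).
The Hessian has f_{xx} = -4, f_{tt} = 6, f_{xt} = 3, giving D = -33 < 0, so the point is a saddle point.
f(-7/11, 9/11) = 26/11.

26/11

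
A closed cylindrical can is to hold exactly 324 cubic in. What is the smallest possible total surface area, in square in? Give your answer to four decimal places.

261.1427

With radius r and height h, πr²h = 324 so h = 324/(πr²), and S(r) = 2πr² + 2πrh = 2πr² + 2·324/r.
S'(r) = 4πr − 2·324/r² = 0 ⇒ r³ = 324/(2π), so r ≈ 3.7221 and h = 2r ≈ 7.4442.
S''(r) = 4π + 4·324/r³ > 0, so this is the minimum; S ≈ 261.1427.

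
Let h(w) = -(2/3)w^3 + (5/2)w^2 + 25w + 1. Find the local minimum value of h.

-851/24

h'(w) = -2w^2 + 5w + 25 = 0 at w = -5/2, 5.
h''(w) = -4w + 5. h''(-5/2) = 15 > 0 ⇒ local minimum; h''(5) = -15 < 0 ⇒ local maximum.
The local minimum is h(-5/2) = -851/24.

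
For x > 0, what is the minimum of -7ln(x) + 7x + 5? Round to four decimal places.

12.0000

g'(x) = -7/x + 7 = 0 gives x = 1.
g''(x) = 7/x², which is positive for x > 0, so this is a local minimum.
g(1) = -7·ln(1) + 7 + 5 ≈ 12.0000.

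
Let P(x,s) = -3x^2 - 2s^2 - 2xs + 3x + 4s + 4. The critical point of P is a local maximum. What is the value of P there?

61/10

∂P/∂x = -6x - 2s + 3 = 0 and ∂P/∂s = -2x - 4s + 4 = 0, so (x, s) = (1/5, 9/10).
The Hessian has P_{xx} = -6, P_{ss} = -4, P_{xs} = -2, giving D = 20 > 0 with P_{xx} < 0, so the point is a local maximum.
P(1/5, 9/10) = 61/10.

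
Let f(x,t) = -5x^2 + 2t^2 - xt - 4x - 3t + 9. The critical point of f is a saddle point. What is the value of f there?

∂f/∂x = -10x - t - 4 = 0 and ∂f/∂t = -x + 4t - 3 = 0, so (x, t) = (-19/41, 26/41).
The Hessian has f_{xx} = -10, f_{tt} = 4, f_{xt} = -1, giving D = -41 < 0, so the point is a saddle point.
f(-19/41, 26/41) = 368/41.

368/41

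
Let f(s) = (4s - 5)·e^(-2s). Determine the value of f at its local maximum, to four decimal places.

By the product rule, f'(s) = (-8s + 14)·e^(-2s). Since e^(-2s) > 0, the only critical point is s = 7/4.
f''(7/4) has the same sign as -8 < 0, so this is a local maximum.
f(7/4) = (2)·e^(-7/2) ≈ 0.0604.

0.0604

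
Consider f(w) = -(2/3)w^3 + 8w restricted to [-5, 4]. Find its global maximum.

130/3

The derivative is -2w^2 + 8, which vanishes at w = -2 and w = 2.
Candidates: f(-5) = 130/3; f(-2) = -32/3; f(2) = 32/3; f(4) = -32/3.
Hence the absolute maximum is 130/3 at w = -5.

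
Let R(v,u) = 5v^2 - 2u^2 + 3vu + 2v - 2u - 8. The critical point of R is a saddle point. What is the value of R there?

∂R/∂v = 10v + 3u + 2 = 0 and ∂R/∂u = 3v - 4u - 2 = 0, so (v, u) = (-2/49, -26/49).
The Hessian has R_{vv} = 10, R_{uu} = -4, R_{vu} = 3, giving D = -49 < 0, so the point is a saddle point.
R(-2/49, -26/49) = -368/49.

-368/49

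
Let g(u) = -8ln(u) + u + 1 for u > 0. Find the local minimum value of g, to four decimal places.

g'(u) = -8/u + 1 = 0 gives u = 8.
g''(u) = 8/u², which is positive for u > 0, so this is a local minimum.
g(8) = -8·ln(8) + 8 + 1 ≈ -7.6355.

-7.6355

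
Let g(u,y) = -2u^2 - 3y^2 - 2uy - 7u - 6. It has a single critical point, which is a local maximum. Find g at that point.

27/20

∂g/∂u = -4u - 2y - 7 = 0 and ∂g/∂y = -2u - 6y = 0, so (u, y) = (-21/10, 7/10).
The Hessian has g_{uu} = -4, g_{yy} = -6, g_{uy} = -2, giving D = 20 > 0 with g_{uu} < 0, so the point is a local maximum.
g(-21/10, 7/10) = 27/20.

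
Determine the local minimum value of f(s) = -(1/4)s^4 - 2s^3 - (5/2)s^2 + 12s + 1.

f'(s) = -s^3 - 6s^2 - 5s + 12. Setting f'(s) = 0 gives s ∈ {-4, -3, 1}.
Since f''(s) = -3s^2 - 12s - 5, we get f''(-4) = -5 < 0 ⇒ local maximum; f''(-3) = 4 > 0 ⇒ local minimum; f''(1) = -20 < 0 ⇒ local maximum.
So the local minimum value is f(-3) = -95/4.

-95/4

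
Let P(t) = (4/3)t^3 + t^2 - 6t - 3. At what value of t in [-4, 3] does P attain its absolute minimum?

The derivative is 4t^2 + 2t - 6, which vanishes at t = -3/2 and t = 1.
Candidates: P(-4) = -145/3, P(-3/2) = 15/4, P(1) = -20/3, P(3) = 24.
So the minimum is P(-4) = -145/3.

-4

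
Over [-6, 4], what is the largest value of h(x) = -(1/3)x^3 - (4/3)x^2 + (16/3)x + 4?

Differentiating, h'(x) = -x^2 - (8/3)x + 16/3; which vanishes at x = -4 and x = 4/3.
Evaluating at the critical points and endpoints: h(-6) = -4, h(-4) = -52/3, h(4/3) = 644/81, h(4) = -52/3.
Hence the absolute maximum is 644/81 at x = 4/3.

644/81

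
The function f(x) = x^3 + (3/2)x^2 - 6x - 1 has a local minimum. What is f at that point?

f'(x) = 3x^2 + 3x - 6. Setting f'(x) = 0 gives x ∈ {-2, 1}.
Since f''(x) = 6x + 3, we get f''(-2) = -9 < 0 ⇒ local maximum; f''(1) = 9 > 0 ⇒ local minimum.
The local minimum is f(1) = -9/2.

-9/2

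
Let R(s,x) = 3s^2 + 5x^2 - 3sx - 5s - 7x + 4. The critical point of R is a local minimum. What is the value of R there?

∂R/∂s = 6s - 3x - 5 = 0 and ∂R/∂x = -3s + 10x - 7 = 0, so (s, x) = (71/51, 19/17).
The Hessian has R_{ss} = 6, R_{xx} = 10, R_{sx} = -3, giving D = 51 > 0 with R_{ss} > 0, so the point is a local minimum.
R(71/51, 19/17) = -173/51.

-173/51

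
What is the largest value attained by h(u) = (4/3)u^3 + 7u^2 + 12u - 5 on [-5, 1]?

h'(u) = 4u^2 + 14u + 12, which vanishes at u = -2 and u = -3/2.
Candidates: h(-5) = -170/3, h(-2) = -35/3, h(-3/2) = -47/4, h(1) = 46/3.
Hence the absolute maximum is 46/3 at u = 1.

46/3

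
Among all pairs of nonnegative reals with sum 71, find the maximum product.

With x + y = 71, the product is P(x) = x(71 − x).
P'(x) = 71 − 2x = 0 gives x = 71/2; P'' = −2 < 0, so this is the maximum.
P = 71/2·71/2 = 5041/4.

5041/4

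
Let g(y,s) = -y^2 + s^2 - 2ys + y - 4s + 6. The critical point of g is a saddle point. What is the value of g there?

∂g/∂y = -2y - 2s + 1 = 0 and ∂g/∂s = -2y + 2s - 4 = 0, so (y, s) = (-3/4, 5/4).
The Hessian has g_{yy} = -2, g_{ss} = 2, g_{ys} = -2, giving D = -8 < 0, so the point is a saddle point.
g(-3/4, 5/4) = 25/8.

25/8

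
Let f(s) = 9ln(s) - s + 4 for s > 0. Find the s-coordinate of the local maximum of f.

9

f'(s) = 9/s − 1 = 0 gives s = 9.
f''(s) = -9/s², which is negative for s > 0, so this is a local maximum.
f(9) = 9·ln(9) - 9 + 4 ≈ 14.7750.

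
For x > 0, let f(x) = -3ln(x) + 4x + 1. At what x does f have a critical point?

f'(x) = -3/x + 4 = 0 gives x = 3/4.
f''(x) = 3/x², which is positive for x > 0, so this is a local minimum.
f(3/4) = -3·ln(3/4) + 3 + 1 ≈ 4.8630.

3/4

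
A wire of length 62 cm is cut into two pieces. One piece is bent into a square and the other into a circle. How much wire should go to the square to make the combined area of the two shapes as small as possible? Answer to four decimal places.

34.7261

Let x be the length used for the square. Square side x/4; circle radius (62−x)/(2π).
A(x) = (x/4)² + π·((62−x)/(2π))² = x²/16 + (62−x)²/(4π) for 0 ≤ x ≤ 62. A'(x) = x/8 − (62−x)/(2π) = 0 gives x = 4·62/(π+4) ≈ 34.7261.
A'' = 1/8 + 1/(2π) > 0, so this gives the minimum combined area; x ≈ 34.7261 cm to the square.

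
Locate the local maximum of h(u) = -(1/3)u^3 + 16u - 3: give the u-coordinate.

4

h'(u) = -u^2 + 16 = 0 at u = -4, 4.
h''(u) = -2u. h''(-4) = 8 > 0 ⇒ local minimum; h''(4) = -8 < 0 ⇒ local maximum.
So the local maximum value is h(4) = 119/3.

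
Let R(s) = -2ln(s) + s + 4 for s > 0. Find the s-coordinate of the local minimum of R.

R'(s) = -2/s + 1 = 0 gives s = 2.
R''(s) = 2/s², which is positive for s > 0, so this is a local minimum.
R(2) = -2·ln(2) + 2 + 4 ≈ 4.6137.

2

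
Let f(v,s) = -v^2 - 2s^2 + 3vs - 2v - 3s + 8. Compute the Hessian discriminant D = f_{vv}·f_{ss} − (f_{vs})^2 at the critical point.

-1

∂f/∂v = -2v + 3s - 2 = 0 and ∂f/∂s = 3v - 4s - 3 = 0, so (v, s) = (17, 12).
The Hessian has f_{vv} = -2, f_{ss} = -4, f_{vs} = 3, giving D = -1 < 0, so the point is a saddle point.
D = (-2)·(-4) − (3)^2 = -1.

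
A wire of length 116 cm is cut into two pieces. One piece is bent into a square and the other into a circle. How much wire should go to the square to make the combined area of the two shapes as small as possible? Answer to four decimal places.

64.9715

Let x be the length used for the square. Square side x/4; circle radius (116−x)/(2π).
A(x) = (x/4)² + π·((116−x)/(2π))² = x²/16 + (116−x)²/(4π) for 0 ≤ x ≤ 116. A'(x) = x/8 − (116−x)/(2π) = 0 gives x = 4·116/(π+4) ≈ 64.9715.
A'' = 1/8 + 1/(2π) > 0, so this gives the minimum combined area; x ≈ 64.9715 cm to the square.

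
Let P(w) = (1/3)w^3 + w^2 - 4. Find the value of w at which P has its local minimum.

P'(w) = w^2 + 2w. Setting P'(w) = 0 gives w ∈ {-2, 0}.
P''(w) = 2w + 2. P''(-2) = -2 < 0 ⇒ local maximum; P''(0) = 2 > 0 ⇒ local minimum.
So the local minimum value is P(0) = -4.

0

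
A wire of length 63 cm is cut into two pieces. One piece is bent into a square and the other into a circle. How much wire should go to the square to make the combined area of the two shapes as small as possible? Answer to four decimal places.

Let x be the length used for the square. Square side x/4; circle radius (63−x)/(2π).
A(x) = (x/4)² + π·((63−x)/(2π))² = x²/16 + (63−x)²/(4π) for 0 ≤ x ≤ 63. A'(x) = x/8 − (63−x)/(2π) = 0 gives x = 4·63/(π+4) ≈ 35.2862.
A'' = 1/8 + 1/(2π) > 0, so this gives the minimum combined area; x ≈ 35.2862 cm to the square.

35.2862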